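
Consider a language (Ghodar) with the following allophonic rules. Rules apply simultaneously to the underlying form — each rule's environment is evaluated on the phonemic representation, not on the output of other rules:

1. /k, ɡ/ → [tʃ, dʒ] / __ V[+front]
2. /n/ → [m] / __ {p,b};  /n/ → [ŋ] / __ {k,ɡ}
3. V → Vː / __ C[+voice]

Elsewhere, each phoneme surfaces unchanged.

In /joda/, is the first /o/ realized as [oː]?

Yes

Rule 3 applies to /o/ (between /j/ and /d/: before a voiced consonant) → [oː].
The actual realization is [oː], which matches [oː].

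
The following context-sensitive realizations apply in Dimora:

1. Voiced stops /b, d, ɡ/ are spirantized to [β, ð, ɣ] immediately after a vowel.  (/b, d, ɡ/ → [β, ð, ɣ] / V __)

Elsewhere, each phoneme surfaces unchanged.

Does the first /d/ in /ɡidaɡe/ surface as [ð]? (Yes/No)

/d/ meets the environment for rule 1 (immediately after a vowel) → [ð].
The actual realization is [ð], which matches [ð].

Yes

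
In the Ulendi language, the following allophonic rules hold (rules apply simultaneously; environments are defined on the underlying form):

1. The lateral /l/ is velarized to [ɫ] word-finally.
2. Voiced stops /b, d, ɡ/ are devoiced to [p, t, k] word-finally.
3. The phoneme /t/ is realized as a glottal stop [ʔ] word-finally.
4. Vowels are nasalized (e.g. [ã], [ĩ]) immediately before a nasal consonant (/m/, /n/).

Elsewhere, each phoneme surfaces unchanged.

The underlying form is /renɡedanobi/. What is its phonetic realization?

[rẽnɡedãnobi]

/r/ — not in any rule's target class → [r].
Rule 4 applies to /e/ (between /r/ and /n/: before a nasal consonant) → [ẽ].
/n/ (between /e/ and /ɡ/) is unaffected → [n].
/ɡ/ (between /n/ and /e/): rule 2 targets it, but not word-finally → unchanged [ɡ].
/e/ — between /ɡ/ and /d/; rule 4 does not apply here → [e].
/d/ (between /e/ and /a/): rule 2 targets it, but not word-finally → unchanged [d].
/a/ (between /d/ and /n/): before a nasal consonant, so rule 4 applies → [ã].
/n/ stays [n].
/o/ (between /n/ and /b/) fails the environment for rule 4, so it stays [o].
/b/ — between /o/ and /i/; rule 2 does not apply here → [b].
/i/ (word-final) fails the environment for rule 4, so it stays [i].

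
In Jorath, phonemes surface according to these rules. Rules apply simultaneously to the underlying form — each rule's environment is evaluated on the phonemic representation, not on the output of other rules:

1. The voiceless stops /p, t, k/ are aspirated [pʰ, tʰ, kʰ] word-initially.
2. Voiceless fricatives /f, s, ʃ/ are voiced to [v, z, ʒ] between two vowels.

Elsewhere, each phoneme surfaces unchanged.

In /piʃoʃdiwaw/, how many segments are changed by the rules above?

Segments that undergo a rule: /p/ → [pʰ] (rule 1); /ʃ/ → [ʒ] (rule 2).
All other segments surface unchanged.

2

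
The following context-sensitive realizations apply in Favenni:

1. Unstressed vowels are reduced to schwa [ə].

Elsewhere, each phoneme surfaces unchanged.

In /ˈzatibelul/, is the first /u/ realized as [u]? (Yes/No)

/u/ (between /l/ and /l/): in an unstressed syllable, so rule 1 applies → [ə].
The actual realization is [ə], not [u].

No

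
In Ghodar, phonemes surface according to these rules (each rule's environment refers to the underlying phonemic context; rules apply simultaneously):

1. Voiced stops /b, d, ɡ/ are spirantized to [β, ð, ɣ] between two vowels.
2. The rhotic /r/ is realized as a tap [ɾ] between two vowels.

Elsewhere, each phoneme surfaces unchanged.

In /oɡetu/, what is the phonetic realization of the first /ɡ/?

[ɣ]

/ɡ/ meets the environment for rule 1 (between two vowels) → [ɣ].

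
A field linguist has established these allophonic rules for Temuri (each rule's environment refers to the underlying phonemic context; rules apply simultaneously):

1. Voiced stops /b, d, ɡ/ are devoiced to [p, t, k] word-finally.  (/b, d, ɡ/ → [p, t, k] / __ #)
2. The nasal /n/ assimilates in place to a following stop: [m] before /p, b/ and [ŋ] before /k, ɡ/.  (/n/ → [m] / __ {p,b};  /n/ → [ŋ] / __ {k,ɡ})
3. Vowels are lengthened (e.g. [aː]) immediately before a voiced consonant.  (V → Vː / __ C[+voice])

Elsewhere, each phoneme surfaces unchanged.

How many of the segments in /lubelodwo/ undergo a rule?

Segments that undergo a rule: /u/ → [uː] (rule 3); /e/ → [eː] (rule 3); /o/ → [oː] (rule 3).
All other segments surface unchanged.

3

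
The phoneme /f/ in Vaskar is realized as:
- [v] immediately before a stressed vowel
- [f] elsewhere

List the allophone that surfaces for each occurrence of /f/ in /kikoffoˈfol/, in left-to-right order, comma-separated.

Occurrence 1 (position 5): no conditioning environment matches → elsewhere allophone [f].
Occurrence 2 (position 6): no conditioning environment matches → elsewhere allophone [f].
Occurrence 3 (position 8): immediately before a stressed vowel → [v].

[f], [f], [v]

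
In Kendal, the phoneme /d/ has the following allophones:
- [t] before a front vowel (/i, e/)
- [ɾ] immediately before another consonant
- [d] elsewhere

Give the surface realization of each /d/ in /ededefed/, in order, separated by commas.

[t], [t], [d]

Occurrence 1 (position 2): before a front vowel (/i, e/) → [t].
Occurrence 2 (position 4): before a front vowel (/i, e/) → [t].
Occurrence 3 (position 8): no conditioning environment matches → elsewhere allophone [d].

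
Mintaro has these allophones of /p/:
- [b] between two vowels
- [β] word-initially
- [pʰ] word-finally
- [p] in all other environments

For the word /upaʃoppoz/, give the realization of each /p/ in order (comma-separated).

[b], [p], [p]

Occurrence 1 (position 2): between two vowels → [b].
Occurrence 2 (position 6): no conditioning environment matches → elsewhere allophone [p].
Occurrence 3 (position 7): no conditioning environment matches → elsewhere allophone [p].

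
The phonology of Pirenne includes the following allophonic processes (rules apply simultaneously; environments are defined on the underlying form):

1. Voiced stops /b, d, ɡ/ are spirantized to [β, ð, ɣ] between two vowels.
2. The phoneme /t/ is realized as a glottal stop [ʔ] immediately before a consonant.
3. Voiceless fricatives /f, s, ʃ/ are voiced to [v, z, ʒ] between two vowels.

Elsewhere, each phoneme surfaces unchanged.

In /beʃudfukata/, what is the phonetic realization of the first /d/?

[d]

/d/ (between /u/ and /f/) fails the environment for rule 1, so it stays [d].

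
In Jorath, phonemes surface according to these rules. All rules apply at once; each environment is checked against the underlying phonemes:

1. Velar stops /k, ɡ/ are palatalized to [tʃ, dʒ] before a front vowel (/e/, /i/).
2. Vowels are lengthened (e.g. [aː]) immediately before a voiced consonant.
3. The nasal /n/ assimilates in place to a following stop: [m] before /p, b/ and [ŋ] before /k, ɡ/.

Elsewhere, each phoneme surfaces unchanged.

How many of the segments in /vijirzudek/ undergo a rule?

Segments that undergo a rule: /i/ → [iː] (rule 2); /i/ → [iː] (rule 2); /u/ → [uː] (rule 2).
All other segments surface unchanged.

3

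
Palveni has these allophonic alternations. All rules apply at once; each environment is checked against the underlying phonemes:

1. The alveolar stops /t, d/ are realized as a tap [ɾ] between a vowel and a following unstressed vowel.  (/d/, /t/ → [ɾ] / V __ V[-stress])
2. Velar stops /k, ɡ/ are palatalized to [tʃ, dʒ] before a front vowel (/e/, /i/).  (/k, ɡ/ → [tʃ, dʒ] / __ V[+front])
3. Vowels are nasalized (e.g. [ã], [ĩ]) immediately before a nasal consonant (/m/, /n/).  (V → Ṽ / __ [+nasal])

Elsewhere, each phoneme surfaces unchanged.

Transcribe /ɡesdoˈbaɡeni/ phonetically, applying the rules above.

/ɡ/ meets the environment for rule 2 (before a front vowel) → [dʒ].
/e/ — between /ɡ/ and /s/; rule 3 does not apply here → [e].
/d/ (between /s/ and /o/) fails the environment for rule 1, so it stays [d].
/o/ — between /d/ and /b/; rule 3 does not apply here → [o].
/a/ (between /b/ and /ɡ/): rule 3 targets it, but not before a nasal consonant → unchanged [a].
/ɡ/ meets the environment for rule 2 (before a front vowel) → [dʒ].
/e/ (between /ɡ/ and /n/) occurs before a nasal consonant → [ẽ] by rule 3.
/i/ (word-final) fails the environment for rule 3, so it stays [i].

[dʒesdoˈbadʒẽni]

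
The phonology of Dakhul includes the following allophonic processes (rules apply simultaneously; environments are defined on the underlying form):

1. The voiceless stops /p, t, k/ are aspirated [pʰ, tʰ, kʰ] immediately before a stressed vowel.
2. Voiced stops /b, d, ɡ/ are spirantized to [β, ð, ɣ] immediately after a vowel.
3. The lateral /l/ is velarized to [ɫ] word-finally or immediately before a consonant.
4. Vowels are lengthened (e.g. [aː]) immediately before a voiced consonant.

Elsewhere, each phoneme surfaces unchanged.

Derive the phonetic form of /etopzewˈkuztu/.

/e/ (word-initial) is in the target of rule 4 but the environment (before a voiced consonant) is not met → [e].
/t/ (between /e/ and /o/) fails the environment for rule 1, so it stays [t].
/o/ (between /t/ and /p/) fails the environment for rule 4, so it stays [o].
/p/ (between /o/ and /z/): rule 1 targets it, but not immediately before a stressed vowel → unchanged [p].
/z/ — not in any rule's target class → [z].
/e/ meets the environment for rule 4 (before a voiced consonant) → [eː].
/w/ (between /e/ and /k/) is unaffected → [w].
/k/ (between /w/ and /u/): immediately before a stressed vowel, so rule 1 applies → [kʰ].
/u/ meets the environment for rule 4 (before a voiced consonant) → [uː].
/z/ (between /u/ and /t/): no rule targets it → [z].
/t/ — between /z/ and /u/; rule 1 does not apply here → [t].
/u/ (word-final) fails the environment for rule 4, so it stays [u].

[etopzeːwˈkʰuːztu]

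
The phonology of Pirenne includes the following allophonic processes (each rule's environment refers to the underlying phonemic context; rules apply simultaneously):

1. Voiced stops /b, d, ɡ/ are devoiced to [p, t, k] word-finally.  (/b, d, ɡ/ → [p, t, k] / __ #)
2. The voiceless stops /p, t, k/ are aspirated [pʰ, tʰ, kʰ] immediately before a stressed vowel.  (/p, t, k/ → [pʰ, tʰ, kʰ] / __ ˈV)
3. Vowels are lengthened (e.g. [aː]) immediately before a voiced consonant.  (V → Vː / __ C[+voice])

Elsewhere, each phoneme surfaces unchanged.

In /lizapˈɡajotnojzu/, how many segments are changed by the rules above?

Segments that undergo a rule: /i/ → [iː] (rule 3); /a/ → [aː] (rule 3); /o/ → [oː] (rule 3).
All other segments surface unchanged.

3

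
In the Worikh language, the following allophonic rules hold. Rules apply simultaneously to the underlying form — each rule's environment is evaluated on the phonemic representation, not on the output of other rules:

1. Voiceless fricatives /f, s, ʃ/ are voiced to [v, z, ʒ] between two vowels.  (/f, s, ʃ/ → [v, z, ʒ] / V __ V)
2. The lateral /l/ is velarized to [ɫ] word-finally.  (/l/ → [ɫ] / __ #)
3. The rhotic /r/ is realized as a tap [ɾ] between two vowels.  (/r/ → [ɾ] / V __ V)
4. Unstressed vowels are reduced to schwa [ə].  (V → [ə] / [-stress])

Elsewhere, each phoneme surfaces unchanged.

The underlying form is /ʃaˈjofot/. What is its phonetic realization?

/ʃ/ (word-initial) is in the target of rule 1 but the environment (between two vowels) is not met → [ʃ].
/a/ (between /ʃ/ and /j/): in an unstressed syllable, so rule 4 applies → [ə].
/o/ (between /j/ and /f/) is in the target of rule 4 but the environment (in an unstressed syllable) is not met → [o].
Rule 1 applies to /f/ (between /o/ and /o/: between two vowels) → [v].
/o/ meets the environment for rule 4 (in an unstressed syllable) → [ə].

[ʃəˈjovət]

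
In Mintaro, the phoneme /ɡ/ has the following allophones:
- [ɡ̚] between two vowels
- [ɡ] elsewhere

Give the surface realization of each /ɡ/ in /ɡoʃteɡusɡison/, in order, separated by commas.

Occurrence 1 (position 1): no conditioning environment matches → elsewhere allophone [ɡ].
Occurrence 2 (position 6): between two vowels → [ɡ̚].
Occurrence 3 (position 9): no conditioning environment matches → elsewhere allophone [ɡ].

[ɡ], [ɡ̚], [ɡ]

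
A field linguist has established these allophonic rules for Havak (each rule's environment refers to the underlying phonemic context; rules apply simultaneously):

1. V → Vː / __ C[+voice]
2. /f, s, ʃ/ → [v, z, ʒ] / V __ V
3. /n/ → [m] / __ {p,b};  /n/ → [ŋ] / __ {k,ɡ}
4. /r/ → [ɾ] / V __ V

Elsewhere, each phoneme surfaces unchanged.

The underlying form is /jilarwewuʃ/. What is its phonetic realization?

/j/ stays [j].
Rule 1 applies to /i/ (between /j/ and /l/: before a voiced consonant) → [iː].
/l/ (between /i/ and /a/): no rule targets it → [l].
Rule 1 applies to /a/ (between /l/ and /r/: before a voiced consonant) → [aː].
/r/ (between /a/ and /w/): rule 4 targets it, but not between two vowels → unchanged [r].
/w/ (between /r/ and /e/) is unaffected → [w].
/e/ — between /w/ and /w/, before a voiced consonant — surfaces as [eː] (rule 1).
/w/ (between /e/ and /u/): no rule targets it → [w].
/u/ (between /w/ and /ʃ/): rule 1 targets it, but not before a voiced consonant → unchanged [u].
/ʃ/ (word-final) fails the environment for rule 2, so it stays [ʃ].

[jiːlaːrweːwuʃ]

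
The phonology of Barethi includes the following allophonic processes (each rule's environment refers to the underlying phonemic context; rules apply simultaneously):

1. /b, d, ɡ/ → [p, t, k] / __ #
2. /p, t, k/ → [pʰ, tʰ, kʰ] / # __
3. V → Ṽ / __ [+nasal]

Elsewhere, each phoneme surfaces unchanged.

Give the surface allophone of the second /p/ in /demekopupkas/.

/p/ (between /u/ and /k/) is in the target of rule 2 but the environment (word-initially) is not met → [p].

[p]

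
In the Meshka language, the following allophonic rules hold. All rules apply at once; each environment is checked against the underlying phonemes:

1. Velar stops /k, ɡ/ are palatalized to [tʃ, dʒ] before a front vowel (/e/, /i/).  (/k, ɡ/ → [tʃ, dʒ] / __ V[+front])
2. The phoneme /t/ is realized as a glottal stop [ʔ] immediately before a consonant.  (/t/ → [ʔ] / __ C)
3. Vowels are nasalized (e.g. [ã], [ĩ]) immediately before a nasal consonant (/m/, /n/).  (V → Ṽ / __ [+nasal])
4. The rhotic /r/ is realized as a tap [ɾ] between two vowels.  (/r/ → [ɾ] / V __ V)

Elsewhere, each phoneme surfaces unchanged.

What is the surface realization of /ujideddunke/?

[ujideddũntʃe]

/u/ — word-initial; rule 3 does not apply here → [u].
/i/ — between /j/ and /d/; rule 3 does not apply here → [i].
/e/ (between /d/ and /d/) is in the target of rule 3 but the environment (before a nasal consonant) is not met → [e].
/u/ — between /d/ and /n/, before a nasal consonant — surfaces as [ũ] (rule 3).
/k/ (between /n/ and /e/): before a front vowel, so rule 1 applies → [tʃ].
/e/ — word-final; rule 3 does not apply here → [e].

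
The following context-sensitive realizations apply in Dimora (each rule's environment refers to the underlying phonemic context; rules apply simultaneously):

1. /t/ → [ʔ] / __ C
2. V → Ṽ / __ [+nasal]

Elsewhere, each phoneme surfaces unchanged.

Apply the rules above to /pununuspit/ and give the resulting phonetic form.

/u/ (between /p/ and /n/) occurs before a nasal consonant → [ũ] by rule 2.
Rule 2 applies to /u/ (between /n/ and /n/: before a nasal consonant) → [ũ].
/u/ (between /n/ and /s/) fails the environment for rule 2, so it stays [u].
/i/ — between /p/ and /t/; rule 2 does not apply here → [i].
/t/ (word-final) is in the target of rule 1 but the environment (immediately before a consonant) is not met → [t].

[pũnũnuspit]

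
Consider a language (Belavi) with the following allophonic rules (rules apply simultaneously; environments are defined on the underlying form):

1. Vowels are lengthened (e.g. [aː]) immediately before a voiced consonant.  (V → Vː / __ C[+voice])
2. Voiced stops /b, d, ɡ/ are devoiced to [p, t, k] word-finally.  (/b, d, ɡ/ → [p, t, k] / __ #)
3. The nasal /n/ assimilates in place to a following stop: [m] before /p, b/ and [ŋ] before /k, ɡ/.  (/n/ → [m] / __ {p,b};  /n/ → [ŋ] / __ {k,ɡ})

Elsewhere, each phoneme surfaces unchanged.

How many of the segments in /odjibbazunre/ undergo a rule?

4

Segments that undergo a rule: /o/ → [oː] (rule 1); /i/ → [iː] (rule 1); /a/ → [aː] (rule 1); /u/ → [uː] (rule 1).
All other segments surface unchanged.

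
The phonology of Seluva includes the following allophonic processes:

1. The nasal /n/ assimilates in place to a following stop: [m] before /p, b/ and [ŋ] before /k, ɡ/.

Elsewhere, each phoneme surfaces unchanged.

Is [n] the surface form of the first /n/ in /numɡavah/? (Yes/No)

Yes

/n/ (word-initial): rule 1 targets it, but not before a labial or velar stop → unchanged [n].
The actual realization is [n], which matches [n].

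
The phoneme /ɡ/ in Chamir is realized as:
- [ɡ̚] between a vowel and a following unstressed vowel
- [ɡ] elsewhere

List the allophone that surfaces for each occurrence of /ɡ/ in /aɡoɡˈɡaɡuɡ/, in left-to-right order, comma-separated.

Occurrence 1 (position 2): between a vowel and a following unstressed vowel → [ɡ̚].
Occurrence 2 (position 4): no conditioning environment matches → elsewhere allophone [ɡ].
Occurrence 3 (position 5): no conditioning environment matches → elsewhere allophone [ɡ].
Occurrence 4 (position 7): between a vowel and a following unstressed vowel → [ɡ̚].
Occurrence 5 (position 9): no conditioning environment matches → elsewhere allophone [ɡ].

[ɡ̚], [ɡ], [ɡ], [ɡ̚], [ɡ]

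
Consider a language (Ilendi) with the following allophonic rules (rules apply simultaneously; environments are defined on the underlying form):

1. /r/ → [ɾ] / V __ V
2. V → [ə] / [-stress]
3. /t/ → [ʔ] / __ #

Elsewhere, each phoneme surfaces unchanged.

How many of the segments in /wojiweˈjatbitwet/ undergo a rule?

Segments that undergo a rule: /o/ → [ə] (rule 2); /i/ → [ə] (rule 2); /e/ → [ə] (rule 2); /i/ → [ə] (rule 2); /e/ → [ə] (rule 2); /t/ → [ʔ] (rule 3).
All other segments surface unchanged.

6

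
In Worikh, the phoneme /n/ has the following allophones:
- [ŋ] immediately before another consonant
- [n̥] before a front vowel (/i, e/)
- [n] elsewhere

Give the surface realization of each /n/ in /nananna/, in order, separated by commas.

[n], [n], [ŋ], [n]

Occurrence 1 (position 1): no conditioning environment matches → elsewhere allophone [n].
Occurrence 2 (position 3): no conditioning environment matches → elsewhere allophone [n].
Occurrence 3 (position 5): immediately before another consonant → [ŋ].
Occurrence 4 (position 6): no conditioning environment matches → elsewhere allophone [n].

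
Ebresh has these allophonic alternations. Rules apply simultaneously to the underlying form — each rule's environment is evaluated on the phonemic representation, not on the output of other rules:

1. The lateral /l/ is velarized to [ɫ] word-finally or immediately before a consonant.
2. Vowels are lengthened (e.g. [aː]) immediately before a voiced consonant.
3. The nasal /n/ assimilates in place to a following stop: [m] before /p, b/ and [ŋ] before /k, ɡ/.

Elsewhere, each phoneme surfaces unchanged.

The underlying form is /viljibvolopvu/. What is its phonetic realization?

[viːɫjiːbvoːlopvu]

/v/ — not in any rule's target class → [v].
/i/ (between /v/ and /l/) occurs before a voiced consonant → [iː] by rule 2.
/l/ meets the environment for rule 1 (word-finally or immediately before a consonant) → [ɫ].
/j/ — not in any rule's target class → [j].
/i/ meets the environment for rule 2 (before a voiced consonant) → [iː].
/b/ — not in any rule's target class → [b].
/v/ — not in any rule's target class → [v].
/o/ — between /v/ and /l/, before a voiced consonant — surfaces as [oː] (rule 2).
/l/ (between /o/ and /o/) is in the target of rule 1 but the environment (word-finally or immediately before a consonant) is not met → [l].
/o/ (between /l/ and /p/): rule 2 targets it, but not before a voiced consonant → unchanged [o].
/p/ (between /o/ and /v/) is unaffected → [p].
/v/ stays [v].
/u/ (word-final) is in the target of rule 2 but the environment (before a voiced consonant) is not met → [u].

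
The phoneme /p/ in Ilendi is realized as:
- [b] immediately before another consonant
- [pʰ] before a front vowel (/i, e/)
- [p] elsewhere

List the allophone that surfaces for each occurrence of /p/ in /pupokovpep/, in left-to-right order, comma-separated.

Occurrence 1 (position 1): no conditioning environment matches → elsewhere allophone [p].
Occurrence 2 (position 3): no conditioning environment matches → elsewhere allophone [p].
Occurrence 3 (position 8): before a front vowel (/i, e/) → [pʰ].
Occurrence 4 (position 10): no conditioning environment matches → elsewhere allophone [p].

[p], [p], [pʰ], [p]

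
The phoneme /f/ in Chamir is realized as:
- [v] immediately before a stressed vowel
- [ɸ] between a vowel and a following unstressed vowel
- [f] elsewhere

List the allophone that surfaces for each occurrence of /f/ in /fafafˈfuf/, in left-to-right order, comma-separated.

Occurrence 1 (position 1): no conditioning environment matches → elsewhere allophone [f].
Occurrence 2 (position 3): between a vowel and a following unstressed vowel → [ɸ].
Occurrence 3 (position 5): no conditioning environment matches → elsewhere allophone [f].
Occurrence 4 (position 6): immediately before a stressed vowel → [v].
Occurrence 5 (position 8): no conditioning environment matches → elsewhere allophone [f].

[f], [ɸ], [f], [v], [f]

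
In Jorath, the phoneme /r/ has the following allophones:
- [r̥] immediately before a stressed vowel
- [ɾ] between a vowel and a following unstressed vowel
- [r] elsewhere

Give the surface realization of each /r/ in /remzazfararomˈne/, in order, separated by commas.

Occurrence 1 (position 1): no conditioning environment matches → elsewhere allophone [r].
Occurrence 2 (position 9): between a vowel and a following unstressed vowel → [ɾ].
Occurrence 3 (position 11): between a vowel and a following unstressed vowel → [ɾ].

[r], [ɾ], [ɾ]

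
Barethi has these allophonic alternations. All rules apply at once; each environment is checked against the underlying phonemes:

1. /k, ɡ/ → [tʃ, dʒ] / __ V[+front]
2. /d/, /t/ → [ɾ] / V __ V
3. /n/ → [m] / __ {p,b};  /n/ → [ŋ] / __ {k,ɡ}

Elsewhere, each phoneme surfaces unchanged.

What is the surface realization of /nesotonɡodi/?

[nesoɾoŋɡoɾi]

/n/ — word-initial; rule 3 does not apply here → [n].
/e/ stays [e].
/s/ — not in any rule's target class → [s].
/o/ (between /s/ and /t/) is unaffected → [o].
/t/ (between /o/ and /o/) occurs between two vowels → [ɾ] by rule 2.
/o/ (between /t/ and /n/): no rule targets it → [o].
/n/ — between /o/ and /ɡ/, before a labial or velar stop — surfaces as [ŋ] (rule 3).
/ɡ/ (between /n/ and /o/) is in the target of rule 1 but the environment (before a front vowel) is not met → [ɡ].
/o/ (between /ɡ/ and /d/) is unaffected → [o].
/d/ meets the environment for rule 2 (between two vowels) → [ɾ].
/i/ — not in any rule's target class → [i].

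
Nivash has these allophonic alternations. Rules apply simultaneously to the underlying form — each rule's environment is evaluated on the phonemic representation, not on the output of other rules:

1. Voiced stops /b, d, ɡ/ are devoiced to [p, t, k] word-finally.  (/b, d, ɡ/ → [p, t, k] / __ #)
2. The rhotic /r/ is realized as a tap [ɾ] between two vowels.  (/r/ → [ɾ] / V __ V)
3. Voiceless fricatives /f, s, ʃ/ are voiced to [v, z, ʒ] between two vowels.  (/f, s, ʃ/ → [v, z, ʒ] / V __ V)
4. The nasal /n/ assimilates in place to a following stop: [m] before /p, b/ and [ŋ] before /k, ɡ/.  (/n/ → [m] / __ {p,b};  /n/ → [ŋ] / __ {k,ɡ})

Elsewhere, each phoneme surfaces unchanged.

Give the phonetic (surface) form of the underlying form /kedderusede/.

[keddeɾuzede]

/k/ — not in any rule's target class → [k].
/e/ stays [e].
/d/ (between /e/ and /d/) is in the target of rule 1 but the environment (word-finally) is not met → [d].
/d/ — between /d/ and /e/; rule 1 does not apply here → [d].
/e/ — not in any rule's target class → [e].
/r/ meets the environment for rule 2 (between two vowels) → [ɾ].
/u/ — not in any rule's target class → [u].
/s/ — between /u/ and /e/, between two vowels — surfaces as [z] (rule 3).
/e/ (between /s/ and /d/) is unaffected → [e].
/d/ (between /e/ and /e/) fails the environment for rule 1, so it stays [d].
/e/ (word-final) is unaffected → [e].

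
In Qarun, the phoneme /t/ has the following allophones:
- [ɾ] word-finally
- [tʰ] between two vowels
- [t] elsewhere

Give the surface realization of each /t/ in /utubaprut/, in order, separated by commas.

[tʰ], [ɾ]

Occurrence 1 (position 2): between two vowels → [tʰ].
Occurrence 2 (position 9): word-finally → [ɾ].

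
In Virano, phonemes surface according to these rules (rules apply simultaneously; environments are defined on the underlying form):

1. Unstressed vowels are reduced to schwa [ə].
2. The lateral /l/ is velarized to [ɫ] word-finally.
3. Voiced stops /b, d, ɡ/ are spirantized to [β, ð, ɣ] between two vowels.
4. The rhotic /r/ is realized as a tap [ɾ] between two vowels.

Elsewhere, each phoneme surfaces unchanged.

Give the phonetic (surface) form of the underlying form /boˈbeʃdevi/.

/b/ — word-initial; rule 3 does not apply here → [b].
/o/ (between /b/ and /b/): in an unstressed syllable, so rule 1 applies → [ə].
/b/ — between /o/ and /e/, between two vowels — surfaces as [β] (rule 3).
/e/ — between /b/ and /ʃ/; rule 1 does not apply here → [e].
/ʃ/ (between /e/ and /d/) is unaffected → [ʃ].
/d/ — between /ʃ/ and /e/; rule 3 does not apply here → [d].
/e/ (between /d/ and /v/): in an unstressed syllable, so rule 1 applies → [ə].
/v/ — not in any rule's target class → [v].
/i/ meets the environment for rule 1 (in an unstressed syllable) → [ə].

[bəˈβeʃdəvə]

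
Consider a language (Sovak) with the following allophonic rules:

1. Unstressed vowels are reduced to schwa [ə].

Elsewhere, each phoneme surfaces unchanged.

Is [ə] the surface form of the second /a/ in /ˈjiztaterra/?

Yes

Rule 1 applies to /a/ (word-final: in an unstressed syllable) → [ə].
The actual realization is [ə], which matches [ə].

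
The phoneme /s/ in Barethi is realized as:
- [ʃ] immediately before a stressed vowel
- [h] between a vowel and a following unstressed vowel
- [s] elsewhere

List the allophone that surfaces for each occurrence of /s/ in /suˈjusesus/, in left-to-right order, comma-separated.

[s], [h], [h], [s]

Occurrence 1 (position 1): no conditioning environment matches → elsewhere allophone [s].
Occurrence 2 (position 5): between a vowel and a following unstressed vowel → [h].
Occurrence 3 (position 7): between a vowel and a following unstressed vowel → [h].
Occurrence 4 (position 9): no conditioning environment matches → elsewhere allophone [s].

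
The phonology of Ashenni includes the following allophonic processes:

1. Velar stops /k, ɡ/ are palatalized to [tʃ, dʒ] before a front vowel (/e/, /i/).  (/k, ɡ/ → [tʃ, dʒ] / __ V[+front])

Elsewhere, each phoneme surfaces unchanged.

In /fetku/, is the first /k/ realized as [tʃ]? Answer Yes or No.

No

/k/ (between /t/ and /u/): rule 1 targets it, but not before a front vowel → unchanged [k].
The actual realization is [k], not [tʃ].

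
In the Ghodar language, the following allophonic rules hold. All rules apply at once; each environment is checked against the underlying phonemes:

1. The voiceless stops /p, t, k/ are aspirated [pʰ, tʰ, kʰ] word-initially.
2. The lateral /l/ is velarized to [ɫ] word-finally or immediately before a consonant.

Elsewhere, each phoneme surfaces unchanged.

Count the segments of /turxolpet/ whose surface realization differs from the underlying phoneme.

Segments that undergo a rule: /t/ → [tʰ] (rule 1); /l/ → [ɫ] (rule 2).
All other segments surface unchanged.

2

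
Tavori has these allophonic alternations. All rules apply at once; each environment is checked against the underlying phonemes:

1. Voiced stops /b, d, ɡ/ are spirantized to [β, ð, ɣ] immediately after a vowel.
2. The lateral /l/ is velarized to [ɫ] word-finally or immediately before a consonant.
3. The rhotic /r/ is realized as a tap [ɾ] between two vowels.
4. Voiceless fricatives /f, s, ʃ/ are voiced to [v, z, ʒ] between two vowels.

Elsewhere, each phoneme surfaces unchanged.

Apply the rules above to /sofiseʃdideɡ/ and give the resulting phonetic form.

[sovizeʃdiðeɣ]

/s/ (word-initial) fails the environment for rule 4, so it stays [s].
Rule 4 applies to /f/ (between /o/ and /i/: between two vowels) → [v].
/s/ meets the environment for rule 4 (between two vowels) → [z].
/ʃ/ (between /e/ and /d/) fails the environment for rule 4, so it stays [ʃ].
/d/ — between /ʃ/ and /i/; rule 1 does not apply here → [d].
/d/ — between /i/ and /e/, immediately after a vowel — surfaces as [ð] (rule 1).
/ɡ/ (word-final) occurs immediately after a vowel → [ɣ] by rule 1.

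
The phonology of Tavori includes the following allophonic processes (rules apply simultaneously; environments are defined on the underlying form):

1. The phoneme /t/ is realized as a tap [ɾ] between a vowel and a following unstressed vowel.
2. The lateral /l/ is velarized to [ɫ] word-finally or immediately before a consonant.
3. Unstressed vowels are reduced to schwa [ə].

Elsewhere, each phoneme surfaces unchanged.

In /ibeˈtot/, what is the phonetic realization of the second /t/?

/t/ (word-final): rule 1 targets it, but not between a vowel and a following unstressed vowel → unchanged [t].

[t]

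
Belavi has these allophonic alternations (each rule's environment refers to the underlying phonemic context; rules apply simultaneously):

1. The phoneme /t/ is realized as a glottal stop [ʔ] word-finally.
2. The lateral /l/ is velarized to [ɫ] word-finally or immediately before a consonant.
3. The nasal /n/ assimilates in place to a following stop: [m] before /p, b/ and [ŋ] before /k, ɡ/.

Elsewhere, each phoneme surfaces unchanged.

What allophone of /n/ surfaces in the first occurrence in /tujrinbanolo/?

[m]

Rule 3 applies to /n/ (between /i/ and /b/: before a labial or velar stop) → [m].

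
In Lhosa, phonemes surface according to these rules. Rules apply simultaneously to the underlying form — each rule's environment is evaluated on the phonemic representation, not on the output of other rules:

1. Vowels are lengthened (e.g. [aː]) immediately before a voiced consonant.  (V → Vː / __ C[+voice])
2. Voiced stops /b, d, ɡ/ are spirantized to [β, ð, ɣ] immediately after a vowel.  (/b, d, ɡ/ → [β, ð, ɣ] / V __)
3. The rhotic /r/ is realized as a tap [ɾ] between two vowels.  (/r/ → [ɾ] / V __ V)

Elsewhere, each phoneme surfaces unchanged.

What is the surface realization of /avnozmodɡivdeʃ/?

[aːvnoːzmoːðɡiːvdeʃ]

/a/ (word-initial) occurs before a voiced consonant → [aː] by rule 1.
/v/ (between /a/ and /n/) is unaffected → [v].
/n/ (between /v/ and /o/): no rule targets it → [n].
/o/ — between /n/ and /z/, before a voiced consonant — surfaces as [oː] (rule 1).
/z/ stays [z].
/m/ — not in any rule's target class → [m].
/o/ (between /m/ and /d/): before a voiced consonant, so rule 1 applies → [oː].
/d/ — between /o/ and /ɡ/, immediately after a vowel — surfaces as [ð] (rule 2).
/ɡ/ (between /d/ and /i/): rule 2 targets it, but not immediately after a vowel → unchanged [ɡ].
/i/ meets the environment for rule 1 (before a voiced consonant) → [iː].
/v/ (between /i/ and /d/) is unaffected → [v].
/d/ (between /v/ and /e/): rule 2 targets it, but not immediately after a vowel → unchanged [d].
/e/ — between /d/ and /ʃ/; rule 1 does not apply here → [e].
/ʃ/ (word-final) is unaffected → [ʃ].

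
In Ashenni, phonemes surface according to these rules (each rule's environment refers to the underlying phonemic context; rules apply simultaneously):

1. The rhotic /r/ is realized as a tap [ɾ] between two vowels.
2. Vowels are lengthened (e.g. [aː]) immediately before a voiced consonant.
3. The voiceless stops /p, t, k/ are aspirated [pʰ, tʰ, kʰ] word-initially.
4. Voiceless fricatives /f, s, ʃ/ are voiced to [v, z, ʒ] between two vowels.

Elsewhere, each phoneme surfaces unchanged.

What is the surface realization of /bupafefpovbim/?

[bupavefpoːvbiːm]

/b/ (word-initial) is unaffected → [b].
/u/ (between /b/ and /p/) fails the environment for rule 2, so it stays [u].
/p/ (between /u/ and /a/) fails the environment for rule 3, so it stays [p].
/a/ — between /p/ and /f/; rule 2 does not apply here → [a].
/f/ (between /a/ and /e/): between two vowels, so rule 4 applies → [v].
/e/ — between /f/ and /f/; rule 2 does not apply here → [e].
/f/ (between /e/ and /p/) fails the environment for rule 4, so it stays [f].
/p/ (between /f/ and /o/): rule 3 targets it, but not word-initially → unchanged [p].
/o/ meets the environment for rule 2 (before a voiced consonant) → [oː].
/v/ (between /o/ and /b/) is unaffected → [v].
/b/ (between /v/ and /i/): no rule targets it → [b].
/i/ (between /b/ and /m/) occurs before a voiced consonant → [iː] by rule 2.
/m/ stays [m].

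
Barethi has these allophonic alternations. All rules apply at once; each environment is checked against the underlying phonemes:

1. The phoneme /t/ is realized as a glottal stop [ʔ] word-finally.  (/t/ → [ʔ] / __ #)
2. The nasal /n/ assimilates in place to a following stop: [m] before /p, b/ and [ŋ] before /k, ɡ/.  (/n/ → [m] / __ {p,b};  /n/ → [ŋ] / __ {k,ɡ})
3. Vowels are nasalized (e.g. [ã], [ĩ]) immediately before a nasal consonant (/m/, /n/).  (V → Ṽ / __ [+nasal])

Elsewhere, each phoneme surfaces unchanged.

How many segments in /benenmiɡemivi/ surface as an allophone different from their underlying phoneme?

3

Segments that undergo a rule: /e/ → [ẽ] (rule 3); /e/ → [ẽ] (rule 3); /e/ → [ẽ] (rule 3).
All other segments surface unchanged.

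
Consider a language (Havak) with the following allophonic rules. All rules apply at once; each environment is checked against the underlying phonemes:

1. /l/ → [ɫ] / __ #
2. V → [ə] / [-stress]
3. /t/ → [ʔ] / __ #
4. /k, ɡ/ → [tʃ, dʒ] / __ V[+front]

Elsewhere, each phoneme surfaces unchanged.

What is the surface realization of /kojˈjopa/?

/k/ — word-initial; rule 4 does not apply here → [k].
/o/ — between /k/ and /j/, in an unstressed syllable — surfaces as [ə] (rule 2).
/o/ (between /j/ and /p/): rule 2 targets it, but not in an unstressed syllable → unchanged [o].
/a/ (word-final): in an unstressed syllable, so rule 2 applies → [ə].

[kəjˈjopə]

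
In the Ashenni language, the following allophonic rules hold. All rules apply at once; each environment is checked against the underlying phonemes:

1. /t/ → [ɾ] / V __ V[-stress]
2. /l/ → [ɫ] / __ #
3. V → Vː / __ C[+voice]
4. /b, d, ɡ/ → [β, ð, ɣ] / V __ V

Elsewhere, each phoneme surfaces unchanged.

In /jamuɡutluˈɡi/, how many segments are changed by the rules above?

Segments that undergo a rule: /a/ → [aː] (rule 3); /u/ → [uː] (rule 3); /ɡ/ → [ɣ] (rule 4); /u/ → [uː] (rule 3); /ɡ/ → [ɣ] (rule 4).
All other segments surface unchanged.

5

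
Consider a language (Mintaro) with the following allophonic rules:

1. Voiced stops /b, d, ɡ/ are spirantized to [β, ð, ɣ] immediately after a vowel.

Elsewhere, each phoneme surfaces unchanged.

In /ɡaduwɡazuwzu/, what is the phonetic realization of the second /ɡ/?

[ɡ]

/ɡ/ (between /w/ and /a/) fails the environment for rule 1, so it stays [ɡ].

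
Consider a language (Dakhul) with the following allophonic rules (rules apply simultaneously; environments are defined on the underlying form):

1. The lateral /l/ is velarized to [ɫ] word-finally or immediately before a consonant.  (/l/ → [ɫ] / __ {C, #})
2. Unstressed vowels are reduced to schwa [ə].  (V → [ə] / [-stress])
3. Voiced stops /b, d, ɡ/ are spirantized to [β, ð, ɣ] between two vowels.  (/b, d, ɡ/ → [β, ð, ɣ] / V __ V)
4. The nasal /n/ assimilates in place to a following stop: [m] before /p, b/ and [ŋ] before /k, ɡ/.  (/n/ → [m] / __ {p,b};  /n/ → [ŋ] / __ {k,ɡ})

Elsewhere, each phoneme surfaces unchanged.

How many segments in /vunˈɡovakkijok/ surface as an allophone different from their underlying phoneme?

5

Segments that undergo a rule: /u/ → [ə] (rule 2); /n/ → [ŋ] (rule 4); /a/ → [ə] (rule 2); /i/ → [ə] (rule 2); /o/ → [ə] (rule 2).
All other segments surface unchanged.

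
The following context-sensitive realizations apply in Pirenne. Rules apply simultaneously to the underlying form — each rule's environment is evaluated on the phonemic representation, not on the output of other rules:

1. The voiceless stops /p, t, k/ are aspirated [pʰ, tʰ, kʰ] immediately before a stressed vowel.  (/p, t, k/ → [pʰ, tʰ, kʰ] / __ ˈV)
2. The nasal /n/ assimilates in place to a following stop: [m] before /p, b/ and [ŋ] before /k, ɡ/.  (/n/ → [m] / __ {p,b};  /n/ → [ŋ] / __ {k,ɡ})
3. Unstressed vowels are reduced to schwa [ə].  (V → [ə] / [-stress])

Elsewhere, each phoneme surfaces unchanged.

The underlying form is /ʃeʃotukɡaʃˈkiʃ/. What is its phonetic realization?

[ʃəʃətəkɡəʃˈkʰiʃ]

/ʃ/ (word-initial) is unaffected → [ʃ].
Rule 3 applies to /e/ (between /ʃ/ and /ʃ/: in an unstressed syllable) → [ə].
/ʃ/ stays [ʃ].
Rule 3 applies to /o/ (between /ʃ/ and /t/: in an unstressed syllable) → [ə].
/t/ (between /o/ and /u/) fails the environment for rule 1, so it stays [t].
/u/ — between /t/ and /k/, in an unstressed syllable — surfaces as [ə] (rule 3).
/k/ — between /u/ and /ɡ/; rule 1 does not apply here → [k].
/ɡ/ (between /k/ and /a/): no rule targets it → [ɡ].
/a/ (between /ɡ/ and /ʃ/): in an unstressed syllable, so rule 3 applies → [ə].
/ʃ/ (between /a/ and /k/) is unaffected → [ʃ].
Rule 1 applies to /k/ (between /ʃ/ and /i/: immediately before a stressed vowel) → [kʰ].
/i/ (between /k/ and /ʃ/) is in the target of rule 3 but the environment (in an unstressed syllable) is not met → [i].
/ʃ/ (word-final): no rule targets it → [ʃ].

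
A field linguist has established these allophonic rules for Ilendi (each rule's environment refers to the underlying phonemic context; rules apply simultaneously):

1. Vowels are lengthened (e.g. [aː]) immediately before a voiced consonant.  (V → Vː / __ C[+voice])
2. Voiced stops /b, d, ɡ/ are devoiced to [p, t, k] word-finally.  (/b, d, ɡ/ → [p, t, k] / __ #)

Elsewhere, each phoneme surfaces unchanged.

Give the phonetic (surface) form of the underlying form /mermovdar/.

/m/ (word-initial): no rule targets it → [m].
/e/ (between /m/ and /r/) occurs before a voiced consonant → [eː] by rule 1.
/r/ (between /e/ and /m/) is unaffected → [r].
/m/ — not in any rule's target class → [m].
/o/ (between /m/ and /v/): before a voiced consonant, so rule 1 applies → [oː].
/v/ stays [v].
/d/ (between /v/ and /a/) fails the environment for rule 2, so it stays [d].
/a/ meets the environment for rule 1 (before a voiced consonant) → [aː].
/r/ stays [r].

[meːrmoːvdaːr]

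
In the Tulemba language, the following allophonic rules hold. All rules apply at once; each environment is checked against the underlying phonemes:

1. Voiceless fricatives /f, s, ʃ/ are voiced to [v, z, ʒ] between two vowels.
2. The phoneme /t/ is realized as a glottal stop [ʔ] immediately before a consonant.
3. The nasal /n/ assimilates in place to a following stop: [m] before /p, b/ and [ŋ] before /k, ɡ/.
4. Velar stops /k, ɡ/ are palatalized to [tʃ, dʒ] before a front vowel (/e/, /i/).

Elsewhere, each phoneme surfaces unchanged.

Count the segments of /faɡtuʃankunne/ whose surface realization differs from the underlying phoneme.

Segments that undergo a rule: /ʃ/ → [ʒ] (rule 1); /n/ → [ŋ] (rule 3).
All other segments surface unchanged.

2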